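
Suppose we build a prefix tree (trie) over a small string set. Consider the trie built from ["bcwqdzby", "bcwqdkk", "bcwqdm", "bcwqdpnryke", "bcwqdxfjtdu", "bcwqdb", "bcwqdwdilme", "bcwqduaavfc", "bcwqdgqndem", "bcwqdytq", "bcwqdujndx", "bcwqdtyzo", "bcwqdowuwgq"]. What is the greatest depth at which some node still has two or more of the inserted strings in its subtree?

Look for the deepest trie node that still has at least two words in its subtree.
"bcwqduaavfc" and "bcwqdujndx" agree on "bcwqdu" (6 characters) before diverging; nothing deeper is shared.
Longest shared-prefix length: 6

6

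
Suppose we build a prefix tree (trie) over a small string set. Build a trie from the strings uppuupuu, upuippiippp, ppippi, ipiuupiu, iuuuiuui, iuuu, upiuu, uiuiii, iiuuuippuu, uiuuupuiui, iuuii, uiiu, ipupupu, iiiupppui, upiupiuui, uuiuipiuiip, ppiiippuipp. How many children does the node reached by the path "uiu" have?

Walk "uiu" from the root, arriving at one node.
Distinct next characters after "uiu": i, u.
That node has 2 child edges.

2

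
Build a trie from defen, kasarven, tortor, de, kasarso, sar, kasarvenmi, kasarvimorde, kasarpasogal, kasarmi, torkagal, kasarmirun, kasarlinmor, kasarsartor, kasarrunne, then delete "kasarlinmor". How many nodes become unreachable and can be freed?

Walk "kasarlinmor" from the leaf back toward the root, removing each node that no remaining word uses.
The suffix "linmor" (6 nodes) is used only by "kasarlinmor"; the node for "kasar" still has the child "v", so pruning stops there.
Nodes removed: 6

6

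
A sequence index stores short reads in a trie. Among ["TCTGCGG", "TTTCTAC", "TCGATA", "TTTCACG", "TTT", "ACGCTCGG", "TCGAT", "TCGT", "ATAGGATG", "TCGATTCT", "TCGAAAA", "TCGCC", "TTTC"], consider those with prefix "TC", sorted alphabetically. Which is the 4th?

Words with prefix "TC", in lexicographic order: "TCGAAAA", "TCGAT", "TCGATA", "TCGATTCT", "TCGCC", "TCGT", "TCTGCGG"
Position 4: TCGATTCT

TCGATTCT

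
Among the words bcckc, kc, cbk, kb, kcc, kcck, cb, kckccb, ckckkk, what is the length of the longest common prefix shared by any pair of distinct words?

Equivalently: take the maximum, over all pairs, of their longest common prefix length.
"kcc" and "kcck" agree on "kcc" (3 characters) before diverging; nothing deeper is shared.
Longest shared-prefix length: 3

3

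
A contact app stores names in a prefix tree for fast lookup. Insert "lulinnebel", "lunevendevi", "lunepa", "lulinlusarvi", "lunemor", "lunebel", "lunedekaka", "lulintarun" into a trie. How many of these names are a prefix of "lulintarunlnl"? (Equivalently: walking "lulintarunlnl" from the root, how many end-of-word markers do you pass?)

1

Walk "lulintarunlnl" from the root; an end-of-word marker is hit whenever a stored word is a prefix of "lulintarunlnl".
Prefixes of the query that are stored words: "lulintarun"
Count: 1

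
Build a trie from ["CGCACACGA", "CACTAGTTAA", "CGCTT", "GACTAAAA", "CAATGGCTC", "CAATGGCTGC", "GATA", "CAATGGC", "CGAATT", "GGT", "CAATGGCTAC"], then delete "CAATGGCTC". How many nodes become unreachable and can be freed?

1

A node on "CAATGGCTC"'s path can go only if nothing else ends at it or branches off below it.
The suffix "C" (1 node) is used only by "CAATGGCTC"; the node for "CAATGGCT" still has the child "G", so pruning stops there.
Nodes removed: 1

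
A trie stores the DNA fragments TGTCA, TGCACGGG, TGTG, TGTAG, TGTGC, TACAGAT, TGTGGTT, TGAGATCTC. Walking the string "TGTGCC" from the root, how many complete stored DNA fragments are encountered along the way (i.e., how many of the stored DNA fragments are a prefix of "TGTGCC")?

2

Traverse "TGTGCC" character by character; count nodes along the way that are marked as word ends.
Prefixes of the query that are stored words: "TGTG", "TGTGC"
Count: 2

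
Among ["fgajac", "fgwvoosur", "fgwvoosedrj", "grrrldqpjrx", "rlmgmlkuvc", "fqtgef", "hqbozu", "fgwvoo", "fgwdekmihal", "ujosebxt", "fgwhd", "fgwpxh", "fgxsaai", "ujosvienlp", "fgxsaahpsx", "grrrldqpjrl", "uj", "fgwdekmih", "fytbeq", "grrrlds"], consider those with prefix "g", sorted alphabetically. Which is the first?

grrrldqpjrl

Words with prefix "g", in lexicographic order: "grrrldqpjrl", "grrrldqpjrx", "grrrlds"
Position 1: grrrldqpjrl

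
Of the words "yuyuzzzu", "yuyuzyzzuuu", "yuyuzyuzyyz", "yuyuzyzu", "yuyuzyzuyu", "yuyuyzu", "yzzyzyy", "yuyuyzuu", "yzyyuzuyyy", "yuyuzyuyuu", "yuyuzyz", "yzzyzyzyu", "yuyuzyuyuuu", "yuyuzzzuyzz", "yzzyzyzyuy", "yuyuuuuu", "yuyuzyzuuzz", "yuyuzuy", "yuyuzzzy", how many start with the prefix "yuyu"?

Filter for entries beginning with "yuyu":
Matches: "yuyuuuuu", "yuyuyzu", "yuyuyzuu", "yuyuzuy", "yuyuzyuyuu", "yuyuzyuyuuu", "yuyuzyuzyyz", "yuyuzyz", "yuyuzyzu", "yuyuzyzuuzz", "yuyuzyzuyu", "yuyuzyzzuuu", "yuyuzzzu", "yuyuzzzuyzz", "yuyuzzzy"
Count: 15

15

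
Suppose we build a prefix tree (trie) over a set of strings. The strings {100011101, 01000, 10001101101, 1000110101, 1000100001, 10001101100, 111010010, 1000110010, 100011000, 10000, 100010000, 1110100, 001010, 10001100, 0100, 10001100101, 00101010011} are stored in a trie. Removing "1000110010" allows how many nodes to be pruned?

0

Walk "1000110010" from the leaf back toward the root, removing each node that no remaining word uses.
Every node on "1000110010" is still needed (e.g. by "10001100101"), so nothing is freed.
Nodes removed: 0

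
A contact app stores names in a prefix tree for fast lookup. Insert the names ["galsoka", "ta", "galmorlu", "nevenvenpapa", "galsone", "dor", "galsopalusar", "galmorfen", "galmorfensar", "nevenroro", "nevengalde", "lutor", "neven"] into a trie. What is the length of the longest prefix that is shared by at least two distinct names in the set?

9

Equivalently: take the maximum, over all pairs, of their longest common prefix length.
e.g. "galmorfen" and "galmorfensar" share the prefix "galmorfen" of length 9; no pair shares a longer one.
Longest shared-prefix length: 9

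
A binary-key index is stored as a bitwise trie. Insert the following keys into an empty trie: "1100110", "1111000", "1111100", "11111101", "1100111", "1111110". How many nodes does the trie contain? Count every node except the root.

19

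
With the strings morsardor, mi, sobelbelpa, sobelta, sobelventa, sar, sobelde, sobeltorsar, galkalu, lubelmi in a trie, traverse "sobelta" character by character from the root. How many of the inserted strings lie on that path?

Traverse "sobelta" character by character; count nodes along the way that are marked as word ends.
Prefixes of the query that are stored words: "sobelta"
Count: 1

1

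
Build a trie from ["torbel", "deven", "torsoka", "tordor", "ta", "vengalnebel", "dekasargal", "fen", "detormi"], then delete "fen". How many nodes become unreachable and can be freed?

3

Walk "fen" from the leaf back toward the root, removing each node that no remaining word uses.
No other word shares any prefix with "fen", so all 3 of its nodes go.
Nodes removed: 3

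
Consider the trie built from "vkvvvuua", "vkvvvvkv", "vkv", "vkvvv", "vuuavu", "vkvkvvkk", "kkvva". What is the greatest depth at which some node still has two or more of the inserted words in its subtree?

Equivalently: take the maximum, over all pairs, of their longest common prefix length.
e.g. "vkvvv" and "vkvvvuua" share the prefix "vkvvv" of length 5; no pair shares a longer one.
Longest shared-prefix length: 5

5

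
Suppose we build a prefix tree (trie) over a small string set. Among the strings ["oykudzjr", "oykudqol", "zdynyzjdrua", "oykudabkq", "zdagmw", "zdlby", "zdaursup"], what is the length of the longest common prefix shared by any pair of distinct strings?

5

Look for the deepest trie node that still has at least two words in its subtree.
e.g. "oykudabkq" and "oykudqol" share the prefix "oykud" of length 5; no pair shares a longer one.
Longest shared-prefix length: 5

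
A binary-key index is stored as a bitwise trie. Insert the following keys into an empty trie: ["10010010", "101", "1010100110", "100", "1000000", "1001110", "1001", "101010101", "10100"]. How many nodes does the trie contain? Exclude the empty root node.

Count nodes per top-level branch (shared prefixes stored once):
  '1'-branch (100, 1000000, 1001, 10010010, 1001110, 101, 10100, 1010100110, 101010101): 27 nodes
Sum: 27

27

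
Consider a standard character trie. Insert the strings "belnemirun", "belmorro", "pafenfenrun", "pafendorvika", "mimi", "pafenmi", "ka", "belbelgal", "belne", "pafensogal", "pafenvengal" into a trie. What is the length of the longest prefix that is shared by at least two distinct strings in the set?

5

Equivalently: take the maximum, over all pairs, of their longest common prefix length.
"belne" and "belnemirun" agree on "belne" (5 characters) before diverging; nothing deeper is shared.
Longest shared-prefix length: 5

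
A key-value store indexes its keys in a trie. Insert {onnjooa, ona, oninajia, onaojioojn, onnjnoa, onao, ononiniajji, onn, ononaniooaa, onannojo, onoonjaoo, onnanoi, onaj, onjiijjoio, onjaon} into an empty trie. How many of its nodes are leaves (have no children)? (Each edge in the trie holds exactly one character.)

12

Leaves are exactly the stored words that no other stored word extends.
Those words: "onaj", "onannojo", "onaojioojn", "oninajia", "onjaon", "onjiijjoio", "onnanoi", "onnjnoa", "onnjooa", "ononaniooaa", "ononiniajji", "onoonjaoo"
Leaf count: 12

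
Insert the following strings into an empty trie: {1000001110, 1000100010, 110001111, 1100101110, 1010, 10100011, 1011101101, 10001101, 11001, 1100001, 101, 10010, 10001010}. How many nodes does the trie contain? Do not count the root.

Trace insertions, counting only characters that open a new branch:
  "1000001110" → 10 new (1, 0, 0, 0, 0, 0, 1, 1, 1, 0)
  "1000100010" → prefix "1000" already present; 6 new (1, 0, 0, 0, 1, 0)
  "110001111" → prefix "1" already present; 8 new (1, 0, 0, 0, 1, 1, 1, 1)
  "1100101110" → prefix "1100" already present; 6 new (1, 0, 1, 1, 1, 0)
  "1010" → prefix "10" already present; 2 new (1, 0)
  "10100011" → prefix "1010" already present; 4 new (0, 0, 1, 1)
  "1011101101" → prefix "101" already present; 7 new (1, 1, 0, 1, 1, 0, 1)
  "10001101" → prefix "10001" already present; 3 new (1, 0, 1)
  "11001" → prefix "11001" already present; 0 new (none)
  "1100001" → prefix "11000" already present; 2 new (0, 1)
  "101" → prefix "101" already present; 0 new (none)
  "10010" → prefix "100" already present; 2 new (1, 0)
  "10001010" → prefix "100010" already present; 2 new (1, 0)
Total nodes = 10 + 6 + 8 + 6 + 2 + 4 + 7 + 3 + 0 + 2 + 0 + 2 + 2 = 52

52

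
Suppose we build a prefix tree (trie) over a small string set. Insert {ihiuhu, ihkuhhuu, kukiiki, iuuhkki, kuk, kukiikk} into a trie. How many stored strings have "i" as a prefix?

3

Filter for entries beginning with "i":
Words under "i": ihiuhu, ihkuhhuu, iuuhkki
Count: 3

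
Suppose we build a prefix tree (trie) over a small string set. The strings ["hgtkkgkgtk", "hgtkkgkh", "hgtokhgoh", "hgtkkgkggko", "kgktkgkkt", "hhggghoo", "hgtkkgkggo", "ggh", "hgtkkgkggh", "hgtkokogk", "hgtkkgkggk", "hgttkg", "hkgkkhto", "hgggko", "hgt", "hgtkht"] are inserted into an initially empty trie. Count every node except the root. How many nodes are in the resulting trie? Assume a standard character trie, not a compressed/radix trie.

Insert word by word; a character creates a node only if that edge doesn't already exist:
  "hgtkkgkgtk" → 10 new (h, g, t, k, k, g, k, g, t, k)
  "hgtkkgkh" → prefix "hgtkkgk" already present; 1 new (h)
  "hgtokhgoh" → prefix "hgt" already present; 6 new (o, k, h, g, o, h)
  "hgtkkgkggko" → prefix "hgtkkgkg" already present; 3 new (g, k, o)
  "kgktkgkkt" → 9 new (k, g, k, t, k, g, k, k, t)
  "hhggghoo" → prefix "h" already present; 7 new (h, g, g, g, h, o, o)
  "hgtkkgkggo" → prefix "hgtkkgkgg" already present; 1 new (o)
  "ggh" → 3 new (g, g, h)
  "hgtkkgkggh" → prefix "hgtkkgkgg" already present; 1 new (h)
  "hgtkokogk" → prefix "hgtk" already present; 5 new (o, k, o, g, k)
  "hgtkkgkggk" → prefix "hgtkkgkggk" already present; 0 new (none)
  "hgttkg" → prefix "hgt" already present; 3 new (t, k, g)
  "hkgkkhto" → prefix "h" already present; 7 new (k, g, k, k, h, t, o)
  "hgggko" → prefix "hg" already present; 4 new (g, g, k, o)
  "hgt" → prefix "hgt" already present; 0 new (none)
  "hgtkht" → prefix "hgtk" already present; 2 new (h, t)
Total nodes = 10 + 1 + 6 + 3 + 9 + 7 + 1 + 3 + 1 + 5 + 0 + 3 + 7 + 4 + 0 + 2 = 62

62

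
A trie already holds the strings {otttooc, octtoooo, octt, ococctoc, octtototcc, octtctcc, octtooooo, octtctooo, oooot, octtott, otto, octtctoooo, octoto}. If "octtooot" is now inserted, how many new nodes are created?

1

Walking "octtooot" from the root, the first 7 characters ("octtooo") follow existing edges; "t" is the first miss.
So 8 − 7 = 1 new nodes.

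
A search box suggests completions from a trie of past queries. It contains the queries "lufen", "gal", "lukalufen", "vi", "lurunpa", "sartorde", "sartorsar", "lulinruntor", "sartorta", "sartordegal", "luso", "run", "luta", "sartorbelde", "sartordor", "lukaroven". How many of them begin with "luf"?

1

Traverse to the node for "luf", then collect every word in that subtree.
Matches: "lufen"
Count: 1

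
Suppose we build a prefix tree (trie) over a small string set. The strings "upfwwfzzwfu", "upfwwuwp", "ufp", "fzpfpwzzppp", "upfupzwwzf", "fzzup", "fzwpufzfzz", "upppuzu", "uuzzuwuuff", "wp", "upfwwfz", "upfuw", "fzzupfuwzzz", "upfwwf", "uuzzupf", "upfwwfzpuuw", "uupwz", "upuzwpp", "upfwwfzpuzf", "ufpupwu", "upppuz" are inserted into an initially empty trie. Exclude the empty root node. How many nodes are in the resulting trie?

Insert word by word; a character creates a node only if that edge doesn't already exist:
  "upfwwfzzwfu" → 11 new (u, p, f, w, w, f, z, z, w, f, u)
  "upfwwuwp" → prefix "upfww" already present; 3 new (u, w, p)
  "ufp" → prefix "u" already present; 2 new (f, p)
  "fzpfpwzzppp" → 11 new (f, z, p, f, p, w, z, z, p, p, p)
  "upfupzwwzf" → prefix "upf" already present; 7 new (u, p, z, w, w, z, f)
  "fzzup" → prefix "fz" already present; 3 new (z, u, p)
  "fzwpufzfzz" → prefix "fz" already present; 8 new (w, p, u, f, z, f, z, z)
  "upppuzu" → prefix "up" already present; 5 new (p, p, u, z, u)
  "uuzzuwuuff" → prefix "u" already present; 9 new (u, z, z, u, w, u, u, f, f)
  "wp" → 2 new (w, p)
  "upfwwfz" → prefix "upfwwfz" already present; 0 new (none)
  "upfuw" → prefix "upfu" already present; 1 new (w)
  "fzzupfuwzzz" → prefix "fzzup" already present; 6 new (f, u, w, z, z, z)
  "upfwwf" → prefix "upfwwf" already present; 0 new (none)
  "uuzzupf" → prefix "uuzzu" already present; 2 new (p, f)
  "upfwwfzpuuw" → prefix "upfwwfz" already present; 4 new (p, u, u, w)
  "uupwz" → prefix "uu" already present; 3 new (p, w, z)
  "upuzwpp" → prefix "up" already present; 5 new (u, z, w, p, p)
  "upfwwfzpuzf" → prefix "upfwwfzpu" already present; 2 new (z, f)
  "ufpupwu" → prefix "ufp" already present; 4 new (u, p, w, u)
  "upppuz" → prefix "upppuz" already present; 0 new (none)
Total nodes = 11 + 3 + 2 + 11 + 7 + 3 + 8 + 5 + 9 + 2 + 0 + 1 + 6 + 0 + 2 + 4 + 3 + 5 + 2 + 4 + 0 = 88

88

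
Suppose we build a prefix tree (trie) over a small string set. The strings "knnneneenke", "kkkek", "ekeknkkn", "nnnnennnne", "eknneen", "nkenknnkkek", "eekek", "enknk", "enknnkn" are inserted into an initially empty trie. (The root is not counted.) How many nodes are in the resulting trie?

59

Insert word by word; a character creates a node only if that edge doesn't already exist:
  "knnneneenke" → 11 new (k, n, n, n, e, n, e, e, n, k, e)
  "kkkek" → prefix "k" already present; 4 new (k, k, e, k)
  "ekeknkkn" → 8 new (e, k, e, k, n, k, k, n)
  "nnnnennnne" → 10 new (n, n, n, n, e, n, n, n, n, e)
  "eknneen" → prefix "ek" already present; 5 new (n, n, e, e, n)
  "nkenknnkkek" → prefix "n" already present; 10 new (k, e, n, k, n, n, k, k, e, k)
  "eekek" → prefix "e" already present; 4 new (e, k, e, k)
  "enknk" → prefix "e" already present; 4 new (n, k, n, k)
  "enknnkn" → prefix "enkn" already present; 3 new (n, k, n)
Total nodes = 11 + 4 + 8 + 10 + 5 + 10 + 4 + 4 + 3 = 59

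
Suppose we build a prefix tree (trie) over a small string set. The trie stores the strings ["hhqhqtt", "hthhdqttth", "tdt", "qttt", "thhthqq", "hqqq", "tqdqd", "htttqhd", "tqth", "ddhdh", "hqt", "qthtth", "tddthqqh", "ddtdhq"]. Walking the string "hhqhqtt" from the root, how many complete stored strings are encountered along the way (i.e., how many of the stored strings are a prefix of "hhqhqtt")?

1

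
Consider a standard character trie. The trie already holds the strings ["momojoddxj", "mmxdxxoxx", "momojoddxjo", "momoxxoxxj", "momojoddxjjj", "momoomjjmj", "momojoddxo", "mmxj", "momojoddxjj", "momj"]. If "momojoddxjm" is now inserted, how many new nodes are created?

Walking "momojoddxjm" from the root, the first 10 characters ("momojoddxj") follow existing edges; "m" is the first miss.
New nodes needed: |"momojoddxjm"| − 10 = 11 − 10 = 1.

1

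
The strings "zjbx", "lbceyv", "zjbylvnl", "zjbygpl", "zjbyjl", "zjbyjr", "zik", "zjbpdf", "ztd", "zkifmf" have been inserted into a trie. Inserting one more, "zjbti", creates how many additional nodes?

2

Walking "zjbti" from the root, the first 3 characters ("zjb") follow existing edges; "t" is the first miss.
New nodes needed: |"zjbti"| − 3 = 5 − 3 = 2.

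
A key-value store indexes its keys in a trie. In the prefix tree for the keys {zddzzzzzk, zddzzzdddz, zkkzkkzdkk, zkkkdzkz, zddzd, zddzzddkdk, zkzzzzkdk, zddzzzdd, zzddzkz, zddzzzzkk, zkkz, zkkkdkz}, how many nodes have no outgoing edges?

A leaf is a node with no children — equivalently, the end of a word that is not a proper prefix of any other stored word.
Those words: "zddzd", "zddzzddkdk", "zddzzzdddz", "zddzzzzkk", "zddzzzzzk", "zkkkdkz", "zkkkdzkz", "zkkzkkzdkk", "zkzzzzkdk", "zzddzkz"
Leaf count: 10

10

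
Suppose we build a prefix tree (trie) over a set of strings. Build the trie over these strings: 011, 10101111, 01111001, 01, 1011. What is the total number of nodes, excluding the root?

Trace insertions, counting only characters that open a new branch:
  "011" → 3 new (0, 1, 1)
  "10101111" → 8 new (1, 0, 1, 0, 1, 1, 1, 1)
  "01111001" → prefix "011" already present; 5 new (1, 1, 0, 0, 1)
  "01" → prefix "01" already present; 0 new (none)
  "1011" → prefix "101" already present; 1 new (1)
Total nodes = 3 + 8 + 5 + 0 + 1 = 17

17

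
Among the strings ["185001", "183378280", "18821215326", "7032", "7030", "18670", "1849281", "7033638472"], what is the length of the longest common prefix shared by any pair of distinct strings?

3

Equivalently: take the maximum, over all pairs, of their longest common prefix length.
"7030" and "7032" agree on "703" (3 characters) before diverging; nothing deeper is shared.
Longest shared-prefix length: 3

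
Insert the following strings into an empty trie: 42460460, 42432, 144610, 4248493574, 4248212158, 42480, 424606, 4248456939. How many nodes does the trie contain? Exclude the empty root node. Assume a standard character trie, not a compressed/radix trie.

Count nodes per top-level branch (shared prefixes stored once):
  '1'-branch (144610): 6 nodes
  '4'-branch (42432, 42460460, 424606, 42480, 4248212158, 4248456939, 4248493574): 30 nodes
Sum: 36

36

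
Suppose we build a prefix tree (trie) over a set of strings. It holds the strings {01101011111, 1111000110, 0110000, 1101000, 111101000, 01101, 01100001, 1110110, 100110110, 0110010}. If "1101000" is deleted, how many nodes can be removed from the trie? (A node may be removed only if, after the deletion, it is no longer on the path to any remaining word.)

5

Walk "1101000" from the leaf back toward the root, removing each node that no remaining word uses.
The suffix "01000" (5 nodes) is used only by "1101000"; the node for "11" still has the child "1", so pruning stops there.
Nodes removed: 5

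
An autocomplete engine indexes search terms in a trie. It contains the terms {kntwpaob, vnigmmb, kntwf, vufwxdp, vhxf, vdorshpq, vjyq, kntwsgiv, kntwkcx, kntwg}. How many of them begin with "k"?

5

Walk to "k"; the words in its subtree are exactly those with that prefix.
Matches: "kntwf", "kntwg", "kntwkcx", "kntwpaob", "kntwsgiv"
Count: 5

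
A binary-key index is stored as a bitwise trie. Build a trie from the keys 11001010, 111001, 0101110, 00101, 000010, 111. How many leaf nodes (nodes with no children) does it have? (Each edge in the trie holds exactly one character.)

Leaves are exactly the stored words that no other stored word extends.
Those words: "000010", "00101", "0101110", "11001010", "111001"
Leaf count: 5

5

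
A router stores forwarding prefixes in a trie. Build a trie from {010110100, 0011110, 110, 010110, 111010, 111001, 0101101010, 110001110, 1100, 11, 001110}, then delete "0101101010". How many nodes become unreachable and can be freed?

2

Walk "0101101010" from the leaf back toward the root, removing each node that no remaining word uses.
The suffix "10" (2 nodes) is used only by "0101101010"; the node for "01011010" still has the child "0", so pruning stops there.
Nodes removed: 2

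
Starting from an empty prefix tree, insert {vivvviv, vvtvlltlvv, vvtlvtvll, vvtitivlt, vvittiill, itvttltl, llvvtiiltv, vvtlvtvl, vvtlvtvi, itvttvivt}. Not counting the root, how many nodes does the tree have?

58

Insert word by word; a character creates a node only if that edge doesn't already exist:
  "vivvviv" → 7 new (v, i, v, v, v, i, v)
  "vvtvlltlvv" → prefix "v" already present; 9 new (v, t, v, l, l, t, l, v, v)
  "vvtlvtvll" → prefix "vvt" already present; 6 new (l, v, t, v, l, l)
  "vvtitivlt" → prefix "vvt" already present; 6 new (i, t, i, v, l, t)
  "vvittiill" → prefix "vv" already present; 7 new (i, t, t, i, i, l, l)
  "itvttltl" → 8 new (i, t, v, t, t, l, t, l)
  "llvvtiiltv" → 10 new (l, l, v, v, t, i, i, l, t, v)
  "vvtlvtvl" → prefix "vvtlvtvl" already present; 0 new (none)
  "vvtlvtvi" → prefix "vvtlvtv" already present; 1 new (i)
  "itvttvivt" → prefix "itvtt" already present; 4 new (v, i, v, t)
Total nodes = 7 + 9 + 6 + 6 + 7 + 8 + 10 + 0 + 1 + 4 = 58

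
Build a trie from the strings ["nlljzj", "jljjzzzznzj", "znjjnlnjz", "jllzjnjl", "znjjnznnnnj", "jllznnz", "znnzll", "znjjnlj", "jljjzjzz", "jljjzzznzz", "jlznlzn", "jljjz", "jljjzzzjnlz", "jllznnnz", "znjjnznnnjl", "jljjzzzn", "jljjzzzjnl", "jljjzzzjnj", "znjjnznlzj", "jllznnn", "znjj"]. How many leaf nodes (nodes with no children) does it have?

A leaf is a node with no children — equivalently, the end of a word that is not a proper prefix of any other stored word.
Those words: "jljjzjzz", "jljjzzzjnj", "jljjzzzjnlz", "jljjzzznzz", "jljjzzzznzj", "jllzjnjl", "jllznnnz", "jllznnz", "jlznlzn", "nlljzj", "znjjnlj", "znjjnlnjz", "znjjnznlzj", "znjjnznnnjl", "znjjnznnnnj", "znnzll"
Leaf count: 16

16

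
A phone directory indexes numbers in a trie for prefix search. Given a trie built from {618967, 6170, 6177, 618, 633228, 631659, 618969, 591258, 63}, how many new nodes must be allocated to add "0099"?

No existing word starts with "0", so every character of "0099" needs a new node.
4 − 0 = 4 new nodes.

4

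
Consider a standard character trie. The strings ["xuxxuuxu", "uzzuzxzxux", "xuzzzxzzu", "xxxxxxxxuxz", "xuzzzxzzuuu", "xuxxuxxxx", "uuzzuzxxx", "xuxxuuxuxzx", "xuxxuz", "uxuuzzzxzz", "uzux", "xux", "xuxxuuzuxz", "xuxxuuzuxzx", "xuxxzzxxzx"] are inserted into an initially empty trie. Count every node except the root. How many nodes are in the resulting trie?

75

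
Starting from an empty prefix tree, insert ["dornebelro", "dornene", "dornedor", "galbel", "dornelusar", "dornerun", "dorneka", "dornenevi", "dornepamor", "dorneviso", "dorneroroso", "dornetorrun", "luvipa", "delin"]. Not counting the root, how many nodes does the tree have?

63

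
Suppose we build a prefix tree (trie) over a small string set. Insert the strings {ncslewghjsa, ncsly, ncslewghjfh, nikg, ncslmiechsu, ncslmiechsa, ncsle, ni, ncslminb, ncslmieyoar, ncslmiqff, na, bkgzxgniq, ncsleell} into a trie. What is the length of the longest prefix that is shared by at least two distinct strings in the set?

10

The deepest shared node is where two words last agree before diverging.
e.g. "ncslmiechsa" and "ncslmiechsu" share the prefix "ncslmiechs" of length 10; no pair shares a longer one.
Longest shared-prefix length: 10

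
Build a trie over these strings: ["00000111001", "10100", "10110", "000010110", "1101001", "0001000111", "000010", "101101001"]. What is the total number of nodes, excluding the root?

Trie structure (* marks end of a word):
(root)
├─ 0
│  └─ 0
│     └─ 0
│        ├─ 0
│        │  ├─ 0
│        │  │  └─ 1
│        │  │     └─ 1
│        │  │        └─ 1
│        │  │           └─ 0
│        │  │              └─ 0
│        │  │                 └─ 1 *
│        │  └─ 1
│        │     └─ 0 *
│        │        └─ 1
│        │           └─ 1
│        │              └─ 0 *
│        └─ 1
│           └─ 0
│              └─ 0
│                 └─ 0
│                    └─ 1
│                       └─ 1
│                          └─ 1 *
└─ 1
   ├─ 0
   │  └─ 1
   │     ├─ 0
   │     │  └─ 0 *
   │     └─ 1
   │        └─ 0 *
   │           └─ 1
   │              └─ 0
   │                 └─ 0
   │                    └─ 1 *
   └─ 1
      └─ 0
         └─ 1
            └─ 0
               └─ 0
                  └─ 1 *
Counting every labelled node above: 40.

40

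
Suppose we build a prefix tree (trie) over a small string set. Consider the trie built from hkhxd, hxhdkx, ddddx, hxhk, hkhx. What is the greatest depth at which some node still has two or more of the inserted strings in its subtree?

Equivalently: take the maximum, over all pairs, of their longest common prefix length.
"hkhx" and "hkhxd" agree on "hkhx" (4 characters) before diverging; nothing deeper is shared.
Longest shared-prefix length: 4

4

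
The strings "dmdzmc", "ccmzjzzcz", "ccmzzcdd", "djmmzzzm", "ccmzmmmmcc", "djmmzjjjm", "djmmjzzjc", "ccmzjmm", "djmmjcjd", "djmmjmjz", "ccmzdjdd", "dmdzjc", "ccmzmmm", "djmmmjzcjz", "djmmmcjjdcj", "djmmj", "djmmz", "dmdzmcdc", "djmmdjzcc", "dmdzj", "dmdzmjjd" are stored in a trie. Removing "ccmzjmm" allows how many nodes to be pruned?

A node on "ccmzjmm"'s path can go only if nothing else ends at it or branches off below it.
The suffix "mm" (2 nodes) is used only by "ccmzjmm"; the node for "ccmzj" still has the child "z", so pruning stops there.
Nodes removed: 2

2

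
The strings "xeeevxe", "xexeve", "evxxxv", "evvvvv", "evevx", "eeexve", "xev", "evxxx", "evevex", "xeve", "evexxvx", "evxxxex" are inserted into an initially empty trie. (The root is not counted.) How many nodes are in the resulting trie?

For each word, the new-node count is its length minus the longest prefix already in the trie:
  "xeeevxe" → 7 new (x, e, e, e, v, x, e)
  "xexeve" → prefix "xe" already present; 4 new (x, e, v, e)
  "evxxxv" → 6 new (e, v, x, x, x, v)
  "evvvvv" → prefix "ev" already present; 4 new (v, v, v, v)
  "evevx" → prefix "ev" already present; 3 new (e, v, x)
  "eeexve" → prefix "e" already present; 5 new (e, e, x, v, e)
  "xev" → prefix "xe" already present; 1 new (v)
  "evxxx" → prefix "evxxx" already present; 0 new (none)
  "evevex" → prefix "evev" already present; 2 new (e, x)
  "xeve" → prefix "xev" already present; 1 new (e)
  "evexxvx" → prefix "eve" already present; 4 new (x, x, v, x)
  "evxxxex" → prefix "evxxx" already present; 2 new (e, x)
Total nodes = 7 + 4 + 6 + 4 + 3 + 5 + 1 + 0 + 2 + 1 + 4 + 2 = 39

39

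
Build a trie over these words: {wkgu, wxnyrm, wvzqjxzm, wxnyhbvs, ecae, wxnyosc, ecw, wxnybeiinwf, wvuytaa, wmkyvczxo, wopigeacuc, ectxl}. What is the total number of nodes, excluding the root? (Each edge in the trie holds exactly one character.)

Insert word by word; a character creates a node only if that edge doesn't already exist:
  "wkgu" → 4 new (w, k, g, u)
  "wxnyrm" → prefix "w" already present; 5 new (x, n, y, r, m)
  "wvzqjxzm" → prefix "w" already present; 7 new (v, z, q, j, x, z, m)
  "wxnyhbvs" → prefix "wxny" already present; 4 new (h, b, v, s)
  "ecae" → 4 new (e, c, a, e)
  "wxnyosc" → prefix "wxny" already present; 3 new (o, s, c)
  "ecw" → prefix "ec" already present; 1 new (w)
  "wxnybeiinwf" → prefix "wxny" already present; 7 new (b, e, i, i, n, w, f)
  "wvuytaa" → prefix "wv" already present; 5 new (u, y, t, a, a)
  "wmkyvczxo" → prefix "w" already present; 8 new (m, k, y, v, c, z, x, o)
  "wopigeacuc" → prefix "w" already present; 9 new (o, p, i, g, e, a, c, u, c)
  "ectxl" → prefix "ec" already present; 3 new (t, x, l)
Total nodes = 4 + 5 + 7 + 4 + 4 + 3 + 1 + 7 + 5 + 8 + 9 + 3 = 60

60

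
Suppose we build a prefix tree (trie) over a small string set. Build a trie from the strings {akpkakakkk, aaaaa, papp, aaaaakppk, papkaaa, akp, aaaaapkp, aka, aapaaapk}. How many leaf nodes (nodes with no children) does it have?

7

Leaves are exactly the stored words that no other stored word extends.
Those words: "aaaaakppk", "aaaaapkp", "aapaaapk", "aka", "akpkakakkk", "papkaaa", "papp"
Leaf count: 7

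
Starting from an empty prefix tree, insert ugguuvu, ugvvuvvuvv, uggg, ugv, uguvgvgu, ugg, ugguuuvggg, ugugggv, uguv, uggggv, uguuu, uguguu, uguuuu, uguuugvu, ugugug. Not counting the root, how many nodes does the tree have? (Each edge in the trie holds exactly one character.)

Trace insertions, counting only characters that open a new branch:
  "ugguuvu" → 7 new (u, g, g, u, u, v, u)
  "ugvvuvvuvv" → prefix "ug" already present; 8 new (v, v, u, v, v, u, v, v)
  "uggg" → prefix "ugg" already present; 1 new (g)
  "ugv" → prefix "ugv" already present; 0 new (none)
  "uguvgvgu" → prefix "ug" already present; 6 new (u, v, g, v, g, u)
  "ugg" → prefix "ugg" already present; 0 new (none)
  "ugguuuvggg" → prefix "ugguu" already present; 5 new (u, v, g, g, g)
  "ugugggv" → prefix "ugu" already present; 4 new (g, g, g, v)
  "uguv" → prefix "uguv" already present; 0 new (none)
  "uggggv" → prefix "uggg" already present; 2 new (g, v)
  "uguuu" → prefix "ugu" already present; 2 new (u, u)
  "uguguu" → prefix "ugug" already present; 2 new (u, u)
  "uguuuu" → prefix "uguuu" already present; 1 new (u)
  "uguuugvu" → prefix "uguuu" already present; 3 new (g, v, u)
  "ugugug" → prefix "ugugu" already present; 1 new (g)
Total nodes = 7 + 8 + 1 + 0 + 6 + 0 + 5 + 4 + 0 + 2 + 2 + 2 + 1 + 3 + 1 = 42

42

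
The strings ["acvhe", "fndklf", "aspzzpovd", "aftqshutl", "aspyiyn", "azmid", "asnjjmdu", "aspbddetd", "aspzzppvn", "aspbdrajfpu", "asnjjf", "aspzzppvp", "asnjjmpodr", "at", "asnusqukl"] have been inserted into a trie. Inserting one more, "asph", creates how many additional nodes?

1

The longest prefix of "asph" already in the trie is "asp" (length 3).
New nodes needed: |"asph"| − 3 = 4 − 3 = 1.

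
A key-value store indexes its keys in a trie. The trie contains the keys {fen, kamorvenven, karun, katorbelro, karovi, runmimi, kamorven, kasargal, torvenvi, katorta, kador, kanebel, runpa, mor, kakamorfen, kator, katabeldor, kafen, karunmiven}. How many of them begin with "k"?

Traverse to the node for "k", then collect every word in that subtree.
Matches: "kador", "kafen", "kakamorfen", "kamorven", "kamorvenven", "kanebel", "karovi", "karun", "karunmiven", "kasargal", "katabeldor", "kator", "katorbelro", "katorta"
Count: 14

14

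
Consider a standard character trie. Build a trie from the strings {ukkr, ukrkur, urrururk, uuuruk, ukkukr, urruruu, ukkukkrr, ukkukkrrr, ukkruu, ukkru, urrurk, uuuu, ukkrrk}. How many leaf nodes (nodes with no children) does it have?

10

Leaves are exactly the stored words that no other stored word extends.
Those words: "ukkrrk", "ukkruu", "ukkukkrrr", "ukkukr", "ukrkur", "urrurk", "urrururk", "urruruu", "uuuruk", "uuuu"
Leaf count: 10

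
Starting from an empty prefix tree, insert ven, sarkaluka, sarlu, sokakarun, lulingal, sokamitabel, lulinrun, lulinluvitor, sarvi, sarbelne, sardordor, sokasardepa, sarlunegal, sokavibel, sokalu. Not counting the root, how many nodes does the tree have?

79

For each word, the new-node count is its length minus the longest prefix already in the trie:
  "ven" → 3 new (v, e, n)
  "sarkaluka" → 9 new (s, a, r, k, a, l, u, k, a)
  "sarlu" → prefix "sar" already present; 2 new (l, u)
  "sokakarun" → prefix "s" already present; 8 new (o, k, a, k, a, r, u, n)
  "lulingal" → 8 new (l, u, l, i, n, g, a, l)
  "sokamitabel" → prefix "soka" already present; 7 new (m, i, t, a, b, e, l)
  "lulinrun" → prefix "lulin" already present; 3 new (r, u, n)
  "lulinluvitor" → prefix "lulin" already present; 7 new (l, u, v, i, t, o, r)
  "sarvi" → prefix "sar" already present; 2 new (v, i)
  "sarbelne" → prefix "sar" already present; 5 new (b, e, l, n, e)
  "sardordor" → prefix "sar" already present; 6 new (d, o, r, d, o, r)
  "sokasardepa" → prefix "soka" already present; 7 new (s, a, r, d, e, p, a)
  "sarlunegal" → prefix "sarlu" already present; 5 new (n, e, g, a, l)
  "sokavibel" → prefix "soka" already present; 5 new (v, i, b, e, l)
  "sokalu" → prefix "soka" already present; 2 new (l, u)
Total nodes = 3 + 9 + 2 + 8 + 8 + 7 + 3 + 7 + 2 + 5 + 6 + 7 + 5 + 5 + 2 = 79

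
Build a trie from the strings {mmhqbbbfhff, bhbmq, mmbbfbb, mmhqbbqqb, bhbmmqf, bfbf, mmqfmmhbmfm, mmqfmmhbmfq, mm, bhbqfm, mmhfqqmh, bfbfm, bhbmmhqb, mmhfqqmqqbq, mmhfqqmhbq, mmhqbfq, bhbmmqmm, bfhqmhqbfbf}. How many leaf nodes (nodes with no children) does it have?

A leaf is a node with no children — equivalently, the end of a word that is not a proper prefix of any other stored word.
Those words: "bfbfm", "bfhqmhqbfbf", "bhbmmhqb", "bhbmmqf", "bhbmmqmm", "bhbmq", "bhbqfm", "mmbbfbb", "mmhfqqmhbq", "mmhfqqmqqbq", "mmhqbbbfhff", "mmhqbbqqb", "mmhqbfq", "mmqfmmhbmfm", "mmqfmmhbmfq"
Leaf count: 15

15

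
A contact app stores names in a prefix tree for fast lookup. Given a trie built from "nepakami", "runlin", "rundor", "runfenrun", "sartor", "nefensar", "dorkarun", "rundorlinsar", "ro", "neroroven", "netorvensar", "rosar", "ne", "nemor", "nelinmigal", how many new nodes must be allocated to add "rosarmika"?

4

The longest prefix of "rosarmika" already in the trie is "rosar" (length 5).
New nodes needed: |"rosarmika"| − 5 = 9 − 5 = 4.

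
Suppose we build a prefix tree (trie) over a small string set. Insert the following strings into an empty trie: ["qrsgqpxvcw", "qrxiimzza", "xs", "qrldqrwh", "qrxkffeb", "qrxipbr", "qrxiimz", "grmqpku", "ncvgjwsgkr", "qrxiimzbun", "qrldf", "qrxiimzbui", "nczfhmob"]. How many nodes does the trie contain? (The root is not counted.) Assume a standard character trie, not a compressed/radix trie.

61

Trace insertions, counting only characters that open a new branch:
  "qrsgqpxvcw" → 10 new (q, r, s, g, q, p, x, v, c, w)
  "qrxiimzza" → prefix "qr" already present; 7 new (x, i, i, m, z, z, a)
  "xs" → 2 new (x, s)
  "qrldqrwh" → prefix "qr" already present; 6 new (l, d, q, r, w, h)
  "qrxkffeb" → prefix "qrx" already present; 5 new (k, f, f, e, b)
  "qrxipbr" → prefix "qrxi" already present; 3 new (p, b, r)
  "qrxiimz" → prefix "qrxiimz" already present; 0 new (none)
  "grmqpku" → 7 new (g, r, m, q, p, k, u)
  "ncvgjwsgkr" → 10 new (n, c, v, g, j, w, s, g, k, r)
  "qrxiimzbun" → prefix "qrxiimz" already present; 3 new (b, u, n)
  "qrldf" → prefix "qrld" already present; 1 new (f)
  "qrxiimzbui" → prefix "qrxiimzbu" already present; 1 new (i)
  "nczfhmob" → prefix "nc" already present; 6 new (z, f, h, m, o, b)
Total nodes = 10 + 7 + 2 + 6 + 5 + 3 + 0 + 7 + 10 + 3 + 1 + 1 + 6 = 61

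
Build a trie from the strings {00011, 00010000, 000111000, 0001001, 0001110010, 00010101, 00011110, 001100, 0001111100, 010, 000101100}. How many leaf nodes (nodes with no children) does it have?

10

A leaf is a node with no children — equivalently, the end of a word that is not a proper prefix of any other stored word.
Those words: "00010000", "0001001", "00010101", "000101100", "000111000", "0001110010", "00011110", "0001111100", "001100", "010"
Leaf count: 10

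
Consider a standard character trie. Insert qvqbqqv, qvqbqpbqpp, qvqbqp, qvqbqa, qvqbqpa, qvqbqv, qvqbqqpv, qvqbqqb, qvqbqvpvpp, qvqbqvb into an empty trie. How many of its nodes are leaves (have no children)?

A leaf is a node with no children — equivalently, the end of a word that is not a proper prefix of any other stored word.
Those words: "qvqbqa", "qvqbqpa", "qvqbqpbqpp", "qvqbqqb", "qvqbqqpv", "qvqbqqv", "qvqbqvb", "qvqbqvpvpp"
Leaf count: 8

8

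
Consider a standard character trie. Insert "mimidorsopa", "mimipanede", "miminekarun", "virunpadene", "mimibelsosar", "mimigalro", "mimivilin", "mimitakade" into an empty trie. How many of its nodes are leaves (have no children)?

Leaves are exactly the stored words that no other stored word extends.
Those words: "mimibelsosar", "mimidorsopa", "mimigalro", "miminekarun", "mimipanede", "mimitakade", "mimivilin", "virunpadene"
Leaf count: 8

8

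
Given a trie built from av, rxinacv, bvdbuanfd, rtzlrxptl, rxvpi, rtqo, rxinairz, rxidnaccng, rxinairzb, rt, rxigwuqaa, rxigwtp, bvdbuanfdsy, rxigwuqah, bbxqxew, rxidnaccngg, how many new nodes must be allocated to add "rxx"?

"rx" is already a path in the trie; the remaining "x" must be added.
New nodes needed: |"rxx"| − 2 = 3 − 2 = 1.

1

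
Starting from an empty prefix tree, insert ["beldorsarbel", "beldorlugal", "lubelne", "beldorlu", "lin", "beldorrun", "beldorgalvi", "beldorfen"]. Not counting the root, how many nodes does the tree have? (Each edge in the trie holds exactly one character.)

Trie structure (* marks end of a word):
(root)
├─ b
│  └─ e
│     └─ l
│        └─ d
│           └─ o
│              └─ r
│                 ├─ f
│                 │  └─ e
│                 │     └─ n *
│                 ├─ g
│                 │  └─ a
│                 │     └─ l
│                 │        └─ v
│                 │           └─ i *
│                 ├─ l
│                 │  └─ u *
│                 │     └─ g
│                 │        └─ a
│                 │           └─ l *
│                 ├─ r
│                 │  └─ u
│                 │     └─ n *
│                 └─ s
│                    └─ a
│                       └─ r
│                          └─ b
│                             └─ e
│                                └─ l *
└─ l
   ├─ i
   │  └─ n *
   └─ u
      └─ b
         └─ e
            └─ l
               └─ n
                  └─ e *
Counting every labelled node above: 37.

37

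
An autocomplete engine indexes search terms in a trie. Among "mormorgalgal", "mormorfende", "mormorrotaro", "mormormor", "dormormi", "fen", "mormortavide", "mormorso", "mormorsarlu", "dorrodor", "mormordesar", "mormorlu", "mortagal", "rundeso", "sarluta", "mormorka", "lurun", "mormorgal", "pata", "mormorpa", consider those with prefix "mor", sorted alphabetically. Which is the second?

DFS of the "mor" subtree visits, in order: "mormordesar", "mormorfende", "mormorgal", "mormorgalgal", "mormorka", "mormorlu", "mormormor", "mormorpa", "mormorrotaro", "mormorsarlu", "mormorso", "mormortavide", "mortagal"
Position 2: mormorfende

mormorfende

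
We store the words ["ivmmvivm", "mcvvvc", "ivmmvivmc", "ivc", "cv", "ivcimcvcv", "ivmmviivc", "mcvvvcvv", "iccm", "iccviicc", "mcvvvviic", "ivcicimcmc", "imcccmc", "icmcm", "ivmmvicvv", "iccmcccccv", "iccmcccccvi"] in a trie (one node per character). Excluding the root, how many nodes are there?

66

For each word, the new-node count is its length minus the longest prefix already in the trie:
  "ivmmvivm" → 8 new (i, v, m, m, v, i, v, m)
  "mcvvvc" → 6 new (m, c, v, v, v, c)
  "ivmmvivmc" → prefix "ivmmvivm" already present; 1 new (c)
  "ivc" → prefix "iv" already present; 1 new (c)
  "cv" → 2 new (c, v)
  "ivcimcvcv" → prefix "ivc" already present; 6 new (i, m, c, v, c, v)
  "ivmmviivc" → prefix "ivmmvi" already present; 3 new (i, v, c)
  "mcvvvcvv" → prefix "mcvvvc" already present; 2 new (v, v)
  "iccm" → prefix "i" already present; 3 new (c, c, m)
  "iccviicc" → prefix "icc" already present; 5 new (v, i, i, c, c)
  "mcvvvviic" → prefix "mcvvv" already present; 4 new (v, i, i, c)
  "ivcicimcmc" → prefix "ivci" already present; 6 new (c, i, m, c, m, c)
  "imcccmc" → prefix "i" already present; 6 new (m, c, c, c, m, c)
  "icmcm" → prefix "ic" already present; 3 new (m, c, m)
  "ivmmvicvv" → prefix "ivmmvi" already present; 3 new (c, v, v)
  "iccmcccccv" → prefix "iccm" already present; 6 new (c, c, c, c, c, v)
  "iccmcccccvi" → prefix "iccmcccccv" already present; 1 new (i)
Total nodes = 8 + 6 + 1 + 1 + 2 + 6 + 3 + 2 + 3 + 5 + 4 + 6 + 6 + 3 + 3 + 6 + 1 = 66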